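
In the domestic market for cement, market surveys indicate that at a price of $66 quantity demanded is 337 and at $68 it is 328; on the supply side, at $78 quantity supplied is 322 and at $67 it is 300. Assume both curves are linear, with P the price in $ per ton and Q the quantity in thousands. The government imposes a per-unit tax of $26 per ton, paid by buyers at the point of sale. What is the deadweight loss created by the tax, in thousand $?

Demand slope: (328 − 337)/(68 − 66) = -4.5, so Qd = 634 − 4.5P.
Supply slope: (300 − 322)/(67 − 78) = 2, so Qs = 2P + 166.
Before the tax: set 634 − 4.5P = 2P + 166 → P* = $72, Q* = 310.
With the tax collected from buyers, demand (in seller-price terms) shifts: Qd = 634 − 4.5(P + 26).
New equilibrium: buyers pay $80, sellers receive $54, Q = 274. (Wedge: Pb − Ps = 26.)
Quantity falls by |ΔQ| = |310 − 274| = 36.
DWL = ½ · t · |ΔQ| = ½ · 26 · 36 = $468.

Deadweight loss = $468 thousand.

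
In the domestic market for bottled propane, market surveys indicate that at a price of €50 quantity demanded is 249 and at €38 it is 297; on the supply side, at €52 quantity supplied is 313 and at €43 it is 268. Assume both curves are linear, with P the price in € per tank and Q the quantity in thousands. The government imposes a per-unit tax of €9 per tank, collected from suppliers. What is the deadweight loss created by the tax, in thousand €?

Demand slope: (297 − 249)/(38 − 50) = -4, so Qd = 449 − 4P.
Supply slope: (268 − 313)/(43 − 52) = 5, so Qs = 5P + 53.
Before the tax: set 449 − 4P = 5P + 53 → P* = €44, Q* = 273.
With the tax collected from suppliers, supply shifts: Qs = 5(P − 9) + 53.
New equilibrium: consumers pay €49, suppliers receive €40, Q = 253. (Wedge: Pb − Ps = 9.)
Quantity falls by |ΔQ| = |273 − 253| = 20.
DWL = ½ · t · |ΔQ| = ½ · 9 · 20 = €90.

Deadweight loss = €90 thousand.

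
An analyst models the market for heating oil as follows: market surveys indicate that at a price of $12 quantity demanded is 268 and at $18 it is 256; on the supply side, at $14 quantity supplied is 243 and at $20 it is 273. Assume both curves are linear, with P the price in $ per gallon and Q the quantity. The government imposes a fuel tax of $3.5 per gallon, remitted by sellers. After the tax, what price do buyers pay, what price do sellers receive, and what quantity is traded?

Buyers pay $19.5; sellers receive $16; quantity = 253.

Demand slope: (256 − 268)/(18 − 12) = -2, so Qd = 292 − 2P.
Supply slope: (273 − 243)/(20 − 14) = 5, so Qs = 5P + 173.
Without the tax, 292 − 2P = 5P + 173 gives 7P = 119, so P* = $17 and Q* = 258.
With the tax collected from sellers, supply shifts: Qs = 5(P − 3.5) + 173.
New equilibrium: buyers pay $19.5, sellers receive $16, Q = 253. (Wedge: Pb − Ps = 3.5.)
The less price-elastic side of the market bears the larger share of a per-unit tax.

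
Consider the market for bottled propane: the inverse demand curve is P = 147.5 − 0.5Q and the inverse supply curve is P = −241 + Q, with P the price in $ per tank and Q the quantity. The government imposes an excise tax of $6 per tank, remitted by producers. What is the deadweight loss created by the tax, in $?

Inverting to Q(P) form: Qd = 295 − 2P; Qs = P + 241.
Before the tax: set 295 − 2P = P + 241 → P* = $18, Q* = 259.
With the tax collected from producers, supply shifts: Qs = (P − 6) + 241.
New equilibrium: consumers pay $20, producers receive $14, Q = 255. (Wedge: Pb − Ps = 6.)
Quantity falls by |ΔQ| = |259 − 255| = 4.
DWL = ½ · t · |ΔQ| = ½ · 6 · 4 = $12.

Deadweight loss = $12.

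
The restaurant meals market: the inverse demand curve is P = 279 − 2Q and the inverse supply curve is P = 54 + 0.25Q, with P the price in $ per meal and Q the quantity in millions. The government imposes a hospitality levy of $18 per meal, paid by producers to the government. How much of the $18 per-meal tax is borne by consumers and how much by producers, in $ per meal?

Consumers bear $16 per meal; producers bear $2 per meal.

Inverting to Q(P) form: Qd = 139.5 − 0.5P; Qs = 4P − 216.
Before the tax: set 139.5 − 0.5P = 4P − 216 → P* = $79, Q* = 100.
With the tax collected from producers, supply shifts: Qs = 4(P − 18) − 216.
New equilibrium: consumers pay $95, producers receive $77, Q = 92. (Wedge: Pb − Ps = 18.)
Burden on consumers: $16; on producers: $2. (They sum to $18.)
The less price-elastic side of the market bears the larger share of a per-unit tax.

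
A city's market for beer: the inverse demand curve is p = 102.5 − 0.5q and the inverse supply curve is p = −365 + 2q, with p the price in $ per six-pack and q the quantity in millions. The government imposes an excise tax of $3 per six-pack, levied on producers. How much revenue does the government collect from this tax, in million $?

Tax revenue = $557.4 million.

Rewrite in direct form: qd = 205 − 2p and qs = 0.5p + 182.5.
Before the tax: set 205 − 2p = 0.5p + 182.5 → p* = $9, q* = 187.
With the tax collected from producers, supply shifts: qs = 0.5(p − 3) + 182.5.
New equilibrium: buyers pay $9.6, producers receive $6.6, q = 185.8. (Wedge: pb − ps = 3.)
Revenue = t · Q = 3 · 185.8 = $557.4.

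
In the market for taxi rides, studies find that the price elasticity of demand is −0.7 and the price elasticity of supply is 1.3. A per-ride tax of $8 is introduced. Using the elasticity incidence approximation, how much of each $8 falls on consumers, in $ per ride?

Incidence ratio: consumers' share ≈ εs / (εs + |εd|) = 1.3 / (1.3 + 0.7) = 0.65.
So consumers bear ≈ 0.65 × $8 = $5.2; producers bear $2.8.

Consumers bear ≈ $5.2 per ride.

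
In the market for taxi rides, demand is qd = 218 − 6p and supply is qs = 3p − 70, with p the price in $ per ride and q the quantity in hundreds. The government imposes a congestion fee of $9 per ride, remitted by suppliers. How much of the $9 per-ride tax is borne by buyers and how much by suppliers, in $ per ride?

Buyers bear $3 per ride; suppliers bear $6 per ride.

Before the tax: set 218 − 6p = 3p − 70 → p* = $32, q* = 26.
With the tax collected from suppliers, supply shifts: qs = 3(p − 9) − 70.
Solving gives q = 8 with buyers paying $35 and suppliers receiving $26 (the $9 wedge).
Burden on buyers: $3; on suppliers: $6. (They sum to $9.)
The less price-elastic side of the market bears the larger share of a per-unit tax.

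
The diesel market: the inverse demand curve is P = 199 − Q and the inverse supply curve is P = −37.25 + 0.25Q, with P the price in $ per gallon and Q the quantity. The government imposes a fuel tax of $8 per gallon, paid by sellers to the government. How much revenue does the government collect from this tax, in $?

Tax revenue = $1460.8.

Inverting to Q(P) form: Qd = 199 − P; Qs = 4P + 149.
Without the tax, 199 − P = 4P + 149 gives 5P = 50, so P* = $10 and Q* = 189.
With the tax collected from sellers, supply shifts: Qs = 4(P − 8) + 149.
New equilibrium: buyers pay $16.4, sellers receive $8.4, Q = 182.6. (Wedge: Pb − Ps = 8.)
Revenue = t · Q = 8 · 182.6 = $1460.8.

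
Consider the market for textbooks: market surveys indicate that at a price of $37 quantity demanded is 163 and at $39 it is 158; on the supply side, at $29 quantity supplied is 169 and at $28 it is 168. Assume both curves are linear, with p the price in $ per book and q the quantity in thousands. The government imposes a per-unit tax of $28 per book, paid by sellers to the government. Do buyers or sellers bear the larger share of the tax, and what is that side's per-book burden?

Demand slope: (158 − 163)/(39 − 37) = -2.5, so qd = 255.5 − 2.5p.
Supply slope: (168 − 169)/(28 − 29) = 1, so qs = p + 140.
Without the tax, 255.5 − 2.5p = p + 140 gives 3.5p = 115.5, so p* = $33 and q* = 173.
With the tax collected from sellers, supply shifts: qs = (p − 28) + 140.
New equilibrium: buyers pay $41, sellers receive $13, q = 153. (Wedge: pb − ps = 28.)
Per-book burden: buyers $8, sellers $20.
Sellers take the larger share because supply is less price-elastic here (demand slope 2.5 vs supply slope 1).
The less price-elastic side of the market bears the larger share of a per-unit tax.

Sellers bear the larger share: $20 per book.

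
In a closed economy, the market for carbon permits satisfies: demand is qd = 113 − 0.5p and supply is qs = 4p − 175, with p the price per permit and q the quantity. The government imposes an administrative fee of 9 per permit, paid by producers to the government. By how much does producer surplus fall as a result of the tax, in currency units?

Producer surplus falls by 79.

Before the tax: set 113 − 0.5p = 4p − 175 → p* = 64, q* = 81.
With the tax collected from producers, supply shifts: qs = 4(p − 9) − 175.
New equilibrium: consumers pay 72, producers receive 63, q = 77. (Wedge: pb − ps = 9.)
ΔPS is the trapezoid between Q = 77 and Q = 81 of height 1: ½ · (81 + 77) · 1 = 79.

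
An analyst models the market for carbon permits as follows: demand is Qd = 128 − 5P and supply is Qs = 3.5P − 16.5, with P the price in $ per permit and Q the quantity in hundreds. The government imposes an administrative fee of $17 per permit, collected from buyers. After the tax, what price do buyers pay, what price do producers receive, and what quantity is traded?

Buyers pay $24; producers receive $7; quantity = 8.

Without the tax, 128 − 5P = 3.5P − 16.5 gives 8.5P = 144.5, so P* = $17 and Q* = 43.
With the tax collected from buyers, demand (in seller-price terms) shifts: Qd = 128 − 5(P + 17).
Solving gives Q = 8 with buyers paying $24 and producers receiving $7 (the $17 wedge).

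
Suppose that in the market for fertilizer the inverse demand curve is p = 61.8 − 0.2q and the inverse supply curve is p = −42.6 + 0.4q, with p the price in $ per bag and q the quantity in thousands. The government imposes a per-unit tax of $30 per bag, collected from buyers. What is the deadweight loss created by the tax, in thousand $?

Rewrite in direct form: qd = 309 − 5p and qs = 2.5p + 106.5.
Without the tax, 309 − 5p = 2.5p + 106.5 gives 7.5p = 202.5, so p* = $27 and q* = 174.
With the tax collected from buyers, demand (in seller-price terms) shifts: qd = 309 − 5(p + 30).
New equilibrium: buyers pay $37, producers receive $7, q = 124. (Wedge: pb − ps = 30.)
Quantity falls by |ΔQ| = |174 − 124| = 50.
DWL = ½ · t · |ΔQ| = ½ · 30 · 50 = $750.

Deadweight loss = $750 thousand.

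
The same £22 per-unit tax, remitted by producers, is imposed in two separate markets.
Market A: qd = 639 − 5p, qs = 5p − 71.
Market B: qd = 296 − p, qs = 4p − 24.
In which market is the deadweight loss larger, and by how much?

Market A: pre-tax p* = £71, q* = 284; post-tax q = 229; deadweight loss = £605.
Market B: pre-tax p* = £64, q* = 232; post-tax q = 214.4; deadweight loss = £193.6.
Difference: £605 vs £193.6 → market A is larger by £411.4.

Market A, by £411.4.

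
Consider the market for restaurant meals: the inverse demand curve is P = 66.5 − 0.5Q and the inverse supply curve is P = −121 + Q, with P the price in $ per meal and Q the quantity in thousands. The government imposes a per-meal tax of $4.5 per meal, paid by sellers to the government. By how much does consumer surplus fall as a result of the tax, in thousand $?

Inverting to Q(P) form: Qd = 133 − 2P; Qs = P + 121.
Before the tax: set 133 − 2P = P + 121 → P* = $4, Q* = 125.
With the tax collected from sellers, supply shifts: Qs = (P − 4.5) + 121.
Solving gives Q = 122 with consumers paying $5.5 and sellers receiving $1 (the $4.5 wedge).
ΔCS is the trapezoid between Q = 122 and Q = 125 of height $1.5: ½ · (125 + 122) · 1.5 = $185.25.

Consumer surplus falls by $185.25 thousand.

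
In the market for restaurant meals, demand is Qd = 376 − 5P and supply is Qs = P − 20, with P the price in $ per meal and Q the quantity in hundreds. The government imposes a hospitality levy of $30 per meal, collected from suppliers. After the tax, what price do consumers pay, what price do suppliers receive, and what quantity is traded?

Without the tax, 376 − 5P = P − 20 gives 6P = 396, so P* = $66 and Q* = 46.
With the tax collected from suppliers, supply shifts: Qs = (P − 30) − 20.
New equilibrium: consumers pay $71, suppliers receive $41, Q = 21. (Wedge: Pb − Ps = 30.)

Consumers pay $71; suppliers receive $41; quantity = 21.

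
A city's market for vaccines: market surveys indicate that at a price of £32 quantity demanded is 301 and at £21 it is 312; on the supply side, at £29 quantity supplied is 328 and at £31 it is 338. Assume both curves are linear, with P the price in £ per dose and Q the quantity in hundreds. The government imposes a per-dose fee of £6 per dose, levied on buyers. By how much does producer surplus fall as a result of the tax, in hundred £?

Producer surplus falls by £305.5 hundred.

Demand slope: (312 − 301)/(21 − 32) = -1, so Qd = 333 − P.
Supply slope: (338 − 328)/(31 − 29) = 5, so Qs = 5P + 183.
Before the tax: set 333 − P = 5P + 183 → P* = £25, Q* = 308.
With the tax collected from buyers, demand (in seller-price terms) shifts: Qd = 333 − (P + 6).
Solving gives Q = 303 with buyers paying £30 and suppliers receiving £24 (the £6 wedge).
ΔPS is the trapezoid between Q = 303 and Q = 308 of height £1: ½ · (308 + 303) · 1 = £305.5.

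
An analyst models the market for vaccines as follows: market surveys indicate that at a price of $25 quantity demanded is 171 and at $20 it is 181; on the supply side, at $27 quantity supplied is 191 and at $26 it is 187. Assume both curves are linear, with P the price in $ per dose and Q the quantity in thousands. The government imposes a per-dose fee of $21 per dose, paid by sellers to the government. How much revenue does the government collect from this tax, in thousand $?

Tax revenue = $3087 thousand.

Demand slope: (181 − 171)/(20 − 25) = -2, so Qd = 221 − 2P.
Supply slope: (187 − 191)/(26 − 27) = 4, so Qs = 4P + 83.
Without the tax, 221 − 2P = 4P + 83 gives 6P = 138, so P* = $23 and Q* = 175.
With the tax collected from sellers, supply shifts: Qs = 4(P − 21) + 83.
New equilibrium: consumers pay $37, sellers receive $16, Q = 147. (Wedge: Pb − Ps = 21.)
Revenue = t · Q = 21 · 147 = $3087.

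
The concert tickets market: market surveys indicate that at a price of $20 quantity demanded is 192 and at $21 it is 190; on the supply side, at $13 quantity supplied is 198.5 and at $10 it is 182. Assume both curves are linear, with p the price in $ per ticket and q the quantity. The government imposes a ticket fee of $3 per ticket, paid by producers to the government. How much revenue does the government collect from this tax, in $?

Tax revenue = $598.8.

Demand slope: (190 − 192)/(21 − 20) = -2, so qd = 232 − 2p.
Supply slope: (182 − 198.5)/(10 − 13) = 5.5, so qs = 5.5p + 127.
Before the tax: set 232 − 2p = 5.5p + 127 → p* = $14, q* = 204.
With the tax collected from producers, supply shifts: qs = 5.5(p − 3) + 127.
Solving gives q = 199.6 with consumers paying $16.2 and producers receiving $13.2 (the $3 wedge).
Revenue = t · Q = 3 · 199.6 = $598.8.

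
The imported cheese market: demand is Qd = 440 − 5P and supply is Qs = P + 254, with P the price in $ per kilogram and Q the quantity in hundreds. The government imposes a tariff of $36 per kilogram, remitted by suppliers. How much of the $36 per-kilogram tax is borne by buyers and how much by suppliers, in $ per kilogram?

Buyers bear $6 per kilogram; suppliers bear $30 per kilogram.

Without the tax, 440 − 5P = P + 254 gives 6P = 186, so P* = $31 and Q* = 285.
With the tax collected from suppliers, supply shifts: Qs = (P − 36) + 254.
New equilibrium: buyers pay $37, suppliers receive $1, Q = 255. (Wedge: Pb − Ps = 36.)
Burden on buyers: $6; on suppliers: $30. (They sum to $36.)
The less price-elastic side of the market bears the larger share of a per-unit tax.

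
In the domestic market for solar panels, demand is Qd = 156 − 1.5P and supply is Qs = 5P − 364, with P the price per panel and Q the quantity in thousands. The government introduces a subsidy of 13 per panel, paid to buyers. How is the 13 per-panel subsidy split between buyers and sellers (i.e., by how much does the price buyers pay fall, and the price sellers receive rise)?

Before the subsidy: set 156 − 1.5P = 5P − 364 → P* = 80, Q* = 36.
With a per-unit subsidy paid to buyers, each effectively pays P − 13, so demand becomes Qd = 156 − 1.5(P − 13).
Solving gives Q = 51 with buyers paying 70 and sellers receiving 83 (the 13 wedge).
Gain to buyers: 10; to sellers: 3. (They sum to 13.)

Buyers gain 10 per panel; sellers gain 3 per panel.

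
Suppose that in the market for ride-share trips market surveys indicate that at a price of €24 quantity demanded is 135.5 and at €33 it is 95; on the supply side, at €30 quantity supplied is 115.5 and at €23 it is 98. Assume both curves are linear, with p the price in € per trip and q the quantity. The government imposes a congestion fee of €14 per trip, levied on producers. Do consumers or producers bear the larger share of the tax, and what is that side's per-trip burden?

Demand slope: (95 − 135.5)/(33 − 24) = -4.5, so qd = 243.5 − 4.5p.
Supply slope: (98 − 115.5)/(23 − 30) = 2.5, so qs = 2.5p + 40.5.
Before the tax: set 243.5 − 4.5p = 2.5p + 40.5 → p* = €29, q* = 113.
With the tax collected from producers, supply shifts: qs = 2.5(p − 14) + 40.5.
Solving gives q = 90.5 with consumers paying €34 and producers receiving €20 (the €14 wedge).
Per-trip burden: consumers €5, producers €9.
Producers take the larger share because supply is less price-elastic here (demand slope 4.5 vs supply slope 2.5).
The less price-elastic side of the market bears the larger share of a per-unit tax.

Producers bear the larger share: €9 per trip.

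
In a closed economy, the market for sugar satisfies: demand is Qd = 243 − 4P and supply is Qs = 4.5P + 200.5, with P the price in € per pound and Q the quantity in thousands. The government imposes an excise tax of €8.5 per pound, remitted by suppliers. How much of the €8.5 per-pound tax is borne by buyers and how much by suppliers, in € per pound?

Before the tax: set 243 − 4P = 4.5P + 200.5 → P* = €5, Q* = 223.
With the tax collected from suppliers, supply shifts: Qs = 4.5(P − 8.5) + 200.5.
Solving gives Q = 205 with buyers paying €9.5 and suppliers receiving €1 (the €8.5 wedge).
Burden on buyers: €4.5; on suppliers: €4. (They sum to €8.5.)
The less price-elastic side of the market bears the larger share of a per-unit tax.

Buyers bear €4.5 per pound; suppliers bear €4 per pound.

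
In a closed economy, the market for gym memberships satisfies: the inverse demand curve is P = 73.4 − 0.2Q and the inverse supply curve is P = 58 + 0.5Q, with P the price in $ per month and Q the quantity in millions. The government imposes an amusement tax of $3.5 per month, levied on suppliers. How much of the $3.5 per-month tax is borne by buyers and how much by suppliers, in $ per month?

Buyers bear $1 per month; suppliers bear $2.5 per month.

Rewrite in direct form: Qd = 367 − 5P and Qs = 2P − 116.
Without the tax, 367 − 5P = 2P − 116 gives 7P = 483, so P* = $69 and Q* = 22.
With the tax collected from suppliers, supply shifts: Qs = 2(P − 3.5) − 116.
Solving gives Q = 17 with buyers paying $70 and suppliers receiving $66.5 (the $3.5 wedge).
Burden on buyers: $1; on suppliers: $2.5. (They sum to $3.5.)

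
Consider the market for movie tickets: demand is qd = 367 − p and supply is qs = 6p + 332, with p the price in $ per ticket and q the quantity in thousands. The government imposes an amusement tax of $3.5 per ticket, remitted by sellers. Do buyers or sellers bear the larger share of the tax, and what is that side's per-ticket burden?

Buyers bear the larger share: $3 per ticket.

Without the tax, 367 − p = 6p + 332 gives 7p = 35, so p* = $5 and q* = 362.
With the tax collected from sellers, supply shifts: qs = 6(p − 3.5) + 332.
New equilibrium: buyers pay $8, sellers receive $4.5, q = 359. (Wedge: pb − ps = 3.5.)
Per-ticket burden: buyers $3, sellers $0.5.
Buyers take the larger share because demand is less price-elastic here (demand slope 1 vs supply slope 6).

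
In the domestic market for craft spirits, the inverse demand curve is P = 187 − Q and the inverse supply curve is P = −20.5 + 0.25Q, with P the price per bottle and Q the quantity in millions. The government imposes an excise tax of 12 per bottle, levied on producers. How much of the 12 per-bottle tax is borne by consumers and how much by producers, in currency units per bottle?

Consumers bear 9.6 per bottle; producers bear 2.4 per bottle.

Rewrite in direct form: Qd = 187 − P and Qs = 4P + 82.
Before the tax: set 187 − P = 4P + 82 → P* = 21, Q* = 166.
With the tax collected from producers, supply shifts: Qs = 4(P − 12) + 82.
Solving gives Q = 156.4 with consumers paying 30.6 and producers receiving 18.6 (the 12 wedge).
Burden on consumers: 9.6; on producers: 2.4. (They sum to 12.)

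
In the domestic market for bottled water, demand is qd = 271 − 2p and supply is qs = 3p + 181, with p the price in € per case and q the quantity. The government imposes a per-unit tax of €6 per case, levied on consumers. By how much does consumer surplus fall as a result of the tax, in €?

Before the tax: set 271 − 2p = 3p + 181 → p* = €18, q* = 235.
With the tax collected from consumers, demand (in seller-price terms) shifts: qd = 271 − 2(p + 6).
New equilibrium: consumers pay €21.6, sellers receive €15.6, q = 227.8. (Wedge: pb − ps = 6.)
ΔCS is the trapezoid between Q = 227.8 and Q = 235 of height €3.6: ½ · (235 + 227.8) · 3.6 = €833.04.

Consumer surplus falls by €833.04.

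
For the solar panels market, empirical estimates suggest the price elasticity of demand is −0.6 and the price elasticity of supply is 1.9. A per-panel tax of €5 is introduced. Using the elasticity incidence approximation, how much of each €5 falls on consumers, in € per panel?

Incidence ratio: consumers' share ≈ εs / (εs + |εd|) = 1.9 / (1.9 + 0.6) = 0.76.
So consumers bear ≈ 0.76 × €5 = €3.8; suppliers bear €1.2.

Consumers bear ≈ €3.8 per panel.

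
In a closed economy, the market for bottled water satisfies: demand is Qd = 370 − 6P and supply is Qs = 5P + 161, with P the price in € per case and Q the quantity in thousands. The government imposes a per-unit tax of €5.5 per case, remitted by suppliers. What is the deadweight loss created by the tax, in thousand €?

Before the tax: set 370 − 6P = 5P + 161 → P* = €19, Q* = 256.
With the tax collected from suppliers, supply shifts: Qs = 5(P − 5.5) + 161.
New equilibrium: buyers pay €21.5, suppliers receive €16, Q = 241. (Wedge: Pb − Ps = 5.5.)
Quantity falls by |ΔQ| = |256 − 241| = 15.
DWL = ½ · t · |ΔQ| = ½ · 5.5 · 15 = €41.25.

Deadweight loss = €41.25 thousand.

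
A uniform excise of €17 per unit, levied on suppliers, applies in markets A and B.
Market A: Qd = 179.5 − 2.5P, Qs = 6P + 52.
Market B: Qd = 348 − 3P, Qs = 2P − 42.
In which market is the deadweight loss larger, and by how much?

Market A: pre-tax P* = €15, Q* = 142; post-tax Q = 112; deadweight loss = €255.
Market B: pre-tax P* = €78, Q* = 114; post-tax Q = 93.6; deadweight loss = €173.4.
Difference: €255 vs €173.4 → market A is larger by €81.6.

Market A, by €81.6.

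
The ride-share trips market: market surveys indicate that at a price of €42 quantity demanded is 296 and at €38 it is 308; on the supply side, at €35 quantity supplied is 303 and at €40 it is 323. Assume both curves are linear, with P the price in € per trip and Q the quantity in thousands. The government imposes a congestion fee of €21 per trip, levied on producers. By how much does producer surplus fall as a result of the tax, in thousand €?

Demand slope: (308 − 296)/(38 − 42) = -3, so Qd = 422 − 3P.
Supply slope: (323 − 303)/(40 − 35) = 4, so Qs = 4P + 163.
Before the tax: set 422 − 3P = 4P + 163 → P* = €37, Q* = 311.
With the tax collected from producers, supply shifts: Qs = 4(P − 21) + 163.
New equilibrium: consumers pay €49, producers receive €28, Q = 275. (Wedge: Pb − Ps = 21.)
ΔPS is the trapezoid between Q = 275 and Q = 311 of height €9: ½ · (311 + 275) · 9 = €2637.

Producer surplus falls by €2637 thousand.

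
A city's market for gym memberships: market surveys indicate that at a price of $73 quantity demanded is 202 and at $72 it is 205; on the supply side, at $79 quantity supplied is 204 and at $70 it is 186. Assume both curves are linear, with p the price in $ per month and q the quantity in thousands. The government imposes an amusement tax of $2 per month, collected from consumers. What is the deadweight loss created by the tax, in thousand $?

Deadweight loss = $2.4 thousand.

Demand slope: (205 − 202)/(72 − 73) = -3, so qd = 421 − 3p.
Supply slope: (186 − 204)/(70 − 79) = 2, so qs = 2p + 46.
Before the tax: set 421 − 3p = 2p + 46 → p* = $75, q* = 196.
With the tax collected from consumers, demand (in seller-price terms) shifts: qd = 421 − 3(p + 2).
Solving gives q = 193.6 with consumers paying $75.8 and producers receiving $73.8 (the $2 wedge).
Quantity falls by |ΔQ| = |196 − 193.6| = 2.4.
DWL = ½ · t · |ΔQ| = ½ · 2 · 2.4 = $2.4.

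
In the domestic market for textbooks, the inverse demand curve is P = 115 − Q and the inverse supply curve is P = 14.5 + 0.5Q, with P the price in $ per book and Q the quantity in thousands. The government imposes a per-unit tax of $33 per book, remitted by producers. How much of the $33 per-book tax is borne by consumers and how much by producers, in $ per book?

Rewrite in direct form: Qd = 115 − P and Qs = 2P − 29.
Before the tax: set 115 − P = 2P − 29 → P* = $48, Q* = 67.
With the tax collected from producers, supply shifts: Qs = 2(P − 33) − 29.
Solving gives Q = 45 with consumers paying $70 and producers receiving $37 (the $33 wedge).
Burden on consumers: $22; on producers: $11. (They sum to $33.)

Consumers bear $22 per book; producers bear $11 per book.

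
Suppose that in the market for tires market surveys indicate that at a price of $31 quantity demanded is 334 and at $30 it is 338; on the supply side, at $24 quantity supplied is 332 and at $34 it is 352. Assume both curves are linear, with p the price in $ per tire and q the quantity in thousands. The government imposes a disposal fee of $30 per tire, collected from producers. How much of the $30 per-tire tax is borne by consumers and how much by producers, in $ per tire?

Consumers bear $10 per tire; producers bear $20 per tire.

Demand slope: (338 − 334)/(30 − 31) = -4, so qd = 458 − 4p.
Supply slope: (352 − 332)/(34 − 24) = 2, so qs = 2p + 284.
Without the tax, 458 − 4p = 2p + 284 gives 6p = 174, so p* = $29 and q* = 342.
With the tax collected from producers, supply shifts: qs = 2(p − 30) + 284.
Solving gives q = 302 with consumers paying $39 and producers receiving $9 (the $30 wedge).
Burden on consumers: $10; on producers: $20. (They sum to $30.)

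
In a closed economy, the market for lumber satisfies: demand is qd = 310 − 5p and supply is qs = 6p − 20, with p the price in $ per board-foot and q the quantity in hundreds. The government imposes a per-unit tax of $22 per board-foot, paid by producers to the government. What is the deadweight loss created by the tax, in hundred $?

Deadweight loss = $660 hundred.

Without the tax, 310 − 5p = 6p − 20 gives 11p = 330, so p* = $30 and q* = 160.
With the tax collected from producers, supply shifts: qs = 6(p − 22) − 20.
New equilibrium: buyers pay $42, producers receive $20, q = 100. (Wedge: pb − ps = 22.)
Quantity falls by |ΔQ| = |160 − 100| = 60.
DWL = ½ · t · |ΔQ| = ½ · 22 · 60 = $660.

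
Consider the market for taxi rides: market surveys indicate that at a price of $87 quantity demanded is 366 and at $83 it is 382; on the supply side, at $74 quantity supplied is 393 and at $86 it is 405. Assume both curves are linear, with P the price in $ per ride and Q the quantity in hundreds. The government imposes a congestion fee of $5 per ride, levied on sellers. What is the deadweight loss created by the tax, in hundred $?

Deadweight loss = $10 hundred.

Demand slope: (382 − 366)/(83 − 87) = -4, so Qd = 714 − 4P.
Supply slope: (405 − 393)/(86 − 74) = 1, so Qs = P + 319.
Before the tax: set 714 − 4P = P + 319 → P* = $79, Q* = 398.
With the tax collected from sellers, supply shifts: Qs = (P − 5) + 319.
New equilibrium: consumers pay $80, sellers receive $75, Q = 394. (Wedge: Pb − Ps = 5.)
Quantity falls by |ΔQ| = |398 − 394| = 4.
DWL = ½ · t · |ΔQ| = ½ · 5 · 4 = $10.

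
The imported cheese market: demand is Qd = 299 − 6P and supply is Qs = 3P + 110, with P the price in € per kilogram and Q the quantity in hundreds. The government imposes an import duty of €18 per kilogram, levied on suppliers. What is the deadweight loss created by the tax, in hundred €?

Without the tax, 299 − 6P = 3P + 110 gives 9P = 189, so P* = €21 and Q* = 173.
With the tax collected from suppliers, supply shifts: Qs = 3(P − 18) + 110.
Solving gives Q = 137 with consumers paying €27 and suppliers receiving €9 (the €18 wedge).
Quantity falls by |ΔQ| = |173 − 137| = 36.
DWL = ½ · t · |ΔQ| = ½ · 18 · 36 = €324.

Deadweight loss = €324 hundred.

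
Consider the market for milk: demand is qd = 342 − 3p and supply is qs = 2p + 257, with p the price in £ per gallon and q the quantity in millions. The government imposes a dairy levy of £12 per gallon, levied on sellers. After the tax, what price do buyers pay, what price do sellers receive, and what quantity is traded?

Buyers pay £21.8; sellers receive £9.8; quantity = 276.6.

Without the tax, 342 − 3p = 2p + 257 gives 5p = 85, so p* = £17 and q* = 291.
With the tax collected from sellers, supply shifts: qs = 2(p − 12) + 257.
New equilibrium: buyers pay £21.8, sellers receive £9.8, q = 276.6. (Wedge: pb − ps = 12.)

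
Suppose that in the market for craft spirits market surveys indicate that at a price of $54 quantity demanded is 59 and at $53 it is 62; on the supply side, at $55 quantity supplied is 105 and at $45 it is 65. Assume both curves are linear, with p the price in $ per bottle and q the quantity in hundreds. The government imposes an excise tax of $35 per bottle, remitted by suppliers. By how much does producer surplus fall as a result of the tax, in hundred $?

Demand slope: (62 − 59)/(53 − 54) = -3, so qd = 221 − 3p.
Supply slope: (65 − 105)/(45 − 55) = 4, so qs = 4p − 115.
Without the tax, 221 − 3p = 4p − 115 gives 7p = 336, so p* = $48 and q* = 77.
With the tax collected from suppliers, supply shifts: qs = 4(p − 35) − 115.
New equilibrium: buyers pay $68, suppliers receive $33, q = 17. (Wedge: pb − ps = 35.)
ΔPS is the trapezoid between Q = 17 and Q = 77 of height $15: ½ · (77 + 17) · 15 = $705.

Producer surplus falls by $705 hundred.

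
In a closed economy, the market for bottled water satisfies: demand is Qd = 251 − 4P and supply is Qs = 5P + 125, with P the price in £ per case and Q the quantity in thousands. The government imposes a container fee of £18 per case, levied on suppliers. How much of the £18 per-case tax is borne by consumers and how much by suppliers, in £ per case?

Consumers bear £10 per case; suppliers bear £8 per case.

Before the tax: set 251 − 4P = 5P + 125 → P* = £14, Q* = 195.
With the tax collected from suppliers, supply shifts: Qs = 5(P − 18) + 125.
New equilibrium: consumers pay £24, suppliers receive £6, Q = 155. (Wedge: Pb − Ps = 18.)
Burden on consumers: £10; on suppliers: £8. (They sum to £18.)
The less price-elastic side of the market bears the larger share of a per-unit tax.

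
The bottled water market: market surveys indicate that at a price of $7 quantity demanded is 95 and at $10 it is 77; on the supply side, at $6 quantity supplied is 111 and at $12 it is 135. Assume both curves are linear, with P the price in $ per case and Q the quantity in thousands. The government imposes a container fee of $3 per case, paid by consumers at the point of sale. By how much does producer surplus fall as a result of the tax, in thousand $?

Producer surplus falls by $186.12 thousand.

Demand slope: (77 − 95)/(10 − 7) = -6, so Qd = 137 − 6P.
Supply slope: (135 − 111)/(12 − 6) = 4, so Qs = 4P + 87.
Without the tax, 137 − 6P = 4P + 87 gives 10P = 50, so P* = $5 and Q* = 107.
With the tax collected from consumers, demand (in seller-price terms) shifts: Qd = 137 − 6(P + 3).
New equilibrium: consumers pay $6.2, producers receive $3.2, Q = 99.8. (Wedge: Pb − Ps = 3.)
ΔPS is the trapezoid between Q = 99.8 and Q = 107 of height $1.8: ½ · (107 + 99.8) · 1.8 = $186.12.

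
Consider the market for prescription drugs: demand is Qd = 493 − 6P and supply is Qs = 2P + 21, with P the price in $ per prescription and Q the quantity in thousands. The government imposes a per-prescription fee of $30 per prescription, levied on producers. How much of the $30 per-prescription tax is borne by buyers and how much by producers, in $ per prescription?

Without the tax, 493 − 6P = 2P + 21 gives 8P = 472, so P* = $59 and Q* = 139.
With the tax collected from producers, supply shifts: Qs = 2(P − 30) + 21.
Solving gives Q = 94 with buyers paying $66.5 and producers receiving $36.5 (the $30 wedge).
Burden on buyers: $7.5; on producers: $22.5. (They sum to $30.)
The less price-elastic side of the market bears the larger share of a per-unit tax.

Buyers bear $7.5 per prescription; producers bear $22.5 per prescription.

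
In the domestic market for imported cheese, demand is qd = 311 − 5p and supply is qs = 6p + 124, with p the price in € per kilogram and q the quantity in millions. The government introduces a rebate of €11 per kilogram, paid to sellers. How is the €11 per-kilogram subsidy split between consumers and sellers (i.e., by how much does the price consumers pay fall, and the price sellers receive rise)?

Without the subsidy, 311 − 5p = 6p + 124 gives 11p = 187, so p* = €17 and q* = 226.
With a per-unit subsidy paid to sellers, each receives p + 11 per unit sold, so supply becomes qs = 6(p + 11) + 124.
Solving gives q = 256 with consumers paying €11 and sellers receiving €22 (the €11 wedge).
Gain to consumers: €6; to sellers: €5. (They sum to €11.)

Consumers gain €6 per kilogram; sellers gain €5 per kilogram.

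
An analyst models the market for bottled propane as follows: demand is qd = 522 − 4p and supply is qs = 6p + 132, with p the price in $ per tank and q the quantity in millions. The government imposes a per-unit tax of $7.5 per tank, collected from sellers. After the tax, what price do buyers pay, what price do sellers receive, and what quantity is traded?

Buyers pay $43.5; sellers receive $36; quantity = 348.

Without the tax, 522 − 4p = 6p + 132 gives 10p = 390, so p* = $39 and q* = 366.
With the tax collected from sellers, supply shifts: qs = 6(p − 7.5) + 132.
Solving gives q = 348 with buyers paying $43.5 and sellers receiving $36 (the $7.5 wedge).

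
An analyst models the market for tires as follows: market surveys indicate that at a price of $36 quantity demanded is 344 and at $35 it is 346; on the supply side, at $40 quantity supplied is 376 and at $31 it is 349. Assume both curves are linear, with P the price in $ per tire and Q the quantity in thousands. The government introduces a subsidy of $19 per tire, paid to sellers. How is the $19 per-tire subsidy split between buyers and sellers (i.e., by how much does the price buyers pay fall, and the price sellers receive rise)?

Buyers gain $11.4 per tire; sellers gain $7.6 per tire.

Demand slope: (346 − 344)/(35 − 36) = -2, so Qd = 416 − 2P.
Supply slope: (349 − 376)/(31 − 40) = 3, so Qs = 3P + 256.
Without the subsidy, 416 − 2P = 3P + 256 gives 5P = 160, so P* = $32 and Q* = 352.
With a per-unit subsidy paid to sellers, each receives P + 19 per unit sold, so supply becomes Qs = 3(P + 19) + 256.
New equilibrium: buyers pay $20.6, sellers receive $39.6, Q = 374.8. (Wedge: Pb − Ps = −19.)
Gain to buyers: $11.4; to sellers: $7.6. (They sum to $19.)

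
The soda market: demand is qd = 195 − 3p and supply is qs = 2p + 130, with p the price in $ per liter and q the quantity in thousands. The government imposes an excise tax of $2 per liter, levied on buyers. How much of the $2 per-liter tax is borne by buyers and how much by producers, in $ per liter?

Without the tax, 195 − 3p = 2p + 130 gives 5p = 65, so p* = $13 and q* = 156.
With the tax collected from buyers, demand (in seller-price terms) shifts: qd = 195 − 3(p + 2).
Solving gives q = 153.6 with buyers paying $13.8 and producers receiving $11.8 (the $2 wedge).
Burden on buyers: $0.8; on producers: $1.2. (They sum to $2.)

Buyers bear $0.8 per liter; producers bear $1.2 per liter.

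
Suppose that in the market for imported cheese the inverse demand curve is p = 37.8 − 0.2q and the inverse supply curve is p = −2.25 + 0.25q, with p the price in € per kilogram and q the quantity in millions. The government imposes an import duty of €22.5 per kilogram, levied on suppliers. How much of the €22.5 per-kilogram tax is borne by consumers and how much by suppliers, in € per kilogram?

Rewrite in direct form: qd = 189 − 5p and qs = 4p + 9.
Before the tax: set 189 − 5p = 4p + 9 → p* = €20, q* = 89.
With the tax collected from suppliers, supply shifts: qs = 4(p − 22.5) + 9.
Solving gives q = 39 with consumers paying €30 and suppliers receiving €7.5 (the €22.5 wedge).
Burden on consumers: €10; on suppliers: €12.5. (They sum to €22.5.)
The less price-elastic side of the market bears the larger share of a per-unit tax.

Consumers bear €10 per kilogram; suppliers bear €12.5 per kilogram.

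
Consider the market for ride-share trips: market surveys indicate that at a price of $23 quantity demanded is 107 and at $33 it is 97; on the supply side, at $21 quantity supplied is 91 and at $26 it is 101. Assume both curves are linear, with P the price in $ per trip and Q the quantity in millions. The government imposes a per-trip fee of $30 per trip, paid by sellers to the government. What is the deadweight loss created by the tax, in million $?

Demand slope: (97 − 107)/(33 − 23) = -1, so Qd = 130 − P.
Supply slope: (101 − 91)/(26 − 21) = 2, so Qs = 2P + 49.
Without the tax, 130 − P = 2P + 49 gives 3P = 81, so P* = $27 and Q* = 103.
With the tax collected from sellers, supply shifts: Qs = 2(P − 30) + 49.
Solving gives Q = 83 with consumers paying $47 and sellers receiving $17 (the $30 wedge).
Quantity falls by |ΔQ| = |103 − 83| = 20.
DWL = ½ · t · |ΔQ| = ½ · 30 · 20 = $300.

Deadweight loss = $300 million.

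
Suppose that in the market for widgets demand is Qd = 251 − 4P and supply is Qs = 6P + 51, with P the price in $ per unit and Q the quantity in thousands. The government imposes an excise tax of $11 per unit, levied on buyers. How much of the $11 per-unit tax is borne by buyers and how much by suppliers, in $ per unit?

Buyers bear $6.6 per unit; suppliers bear $4.4 per unit.

Before the tax: set 251 − 4P = 6P + 51 → P* = $20, Q* = 171.
With the tax collected from buyers, demand (in seller-price terms) shifts: Qd = 251 − 4(P + 11).
Solving gives Q = 144.6 with buyers paying $26.6 and suppliers receiving $15.6 (the $11 wedge).
Burden on buyers: $6.6; on suppliers: $4.4. (They sum to $11.)
The less price-elastic side of the market bears the larger share of a per-unit tax.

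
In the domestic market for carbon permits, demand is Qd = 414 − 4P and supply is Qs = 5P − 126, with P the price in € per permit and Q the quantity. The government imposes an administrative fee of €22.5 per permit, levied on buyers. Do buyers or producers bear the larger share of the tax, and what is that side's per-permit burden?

Buyers bear the larger share: €12.5 per permit.

Before the tax: set 414 − 4P = 5P − 126 → P* = €60, Q* = 174.
With the tax collected from buyers, demand (in seller-price terms) shifts: Qd = 414 − 4(P + 22.5).
New equilibrium: buyers pay €72.5, producers receive €50, Q = 124. (Wedge: Pb − Ps = 22.5.)
Per-permit burden: buyers €12.5, producers €10.
Buyers take the larger share because demand is less price-elastic here (demand slope 4 vs supply slope 5).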